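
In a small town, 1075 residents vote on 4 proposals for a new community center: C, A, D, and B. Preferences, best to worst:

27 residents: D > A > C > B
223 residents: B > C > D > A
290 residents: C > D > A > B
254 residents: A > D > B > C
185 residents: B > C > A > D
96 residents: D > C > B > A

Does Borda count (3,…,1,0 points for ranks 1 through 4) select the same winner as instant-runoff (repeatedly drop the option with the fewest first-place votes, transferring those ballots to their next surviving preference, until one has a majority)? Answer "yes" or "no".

Borda — scores: C 1905, A 1291, D 1680, B 1574. Winner: C.
Instant-runoff — R1 C 290, A 254, D 123, B 408 (D out); R2 C 386, A 281, B 408 (A out); R3 C 413, B 662 (B winner). Winner: B.
The two methods disagree.

no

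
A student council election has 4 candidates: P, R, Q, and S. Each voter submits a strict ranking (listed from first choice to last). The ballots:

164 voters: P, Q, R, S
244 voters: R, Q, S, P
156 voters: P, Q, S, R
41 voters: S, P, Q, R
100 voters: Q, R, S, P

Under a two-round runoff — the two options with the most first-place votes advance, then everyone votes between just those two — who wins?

Round 1 first-place votes: P 320, R 244, Q 100, S 41.
P and R advance.
Runoff: P is preferred to R by 361 voters; R by 344.
P wins the runoff.

P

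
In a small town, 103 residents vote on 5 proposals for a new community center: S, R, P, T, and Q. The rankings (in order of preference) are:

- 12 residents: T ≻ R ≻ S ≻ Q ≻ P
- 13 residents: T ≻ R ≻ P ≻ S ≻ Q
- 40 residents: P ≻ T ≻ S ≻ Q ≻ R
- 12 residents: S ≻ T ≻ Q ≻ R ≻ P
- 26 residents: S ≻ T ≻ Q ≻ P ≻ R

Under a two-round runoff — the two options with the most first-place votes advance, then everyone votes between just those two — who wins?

Round 1 first-place votes: S 38, R 0, P 40, T 25, Q 0.
P and S advance.
Runoff: P is preferred to S by 53 voters; S by 50.
P wins the runoff.

P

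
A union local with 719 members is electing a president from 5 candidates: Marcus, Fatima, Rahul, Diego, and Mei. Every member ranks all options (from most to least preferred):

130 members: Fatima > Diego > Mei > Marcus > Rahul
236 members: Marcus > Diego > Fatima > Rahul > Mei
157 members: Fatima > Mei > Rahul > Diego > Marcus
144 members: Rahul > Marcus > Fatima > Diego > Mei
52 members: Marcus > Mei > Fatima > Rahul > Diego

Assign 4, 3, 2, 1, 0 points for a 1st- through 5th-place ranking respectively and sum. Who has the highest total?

Marcus: 130·1 + 236·4 + 157·0 + 144·3 + 52·4 = 1714
Fatima: 130·4 + 236·2 + 157·4 + 144·2 + 52·2 = 2012
Rahul: 130·0 + 236·1 + 157·2 + 144·4 + 52·1 = 1178
Diego: 130·3 + 236·3 + 157·1 + 144·1 + 52·0 = 1399
Mei: 130·2 + 236·0 + 157·3 + 144·0 + 52·3 = 887
Fatima has the highest Borda score (2012).

Fatima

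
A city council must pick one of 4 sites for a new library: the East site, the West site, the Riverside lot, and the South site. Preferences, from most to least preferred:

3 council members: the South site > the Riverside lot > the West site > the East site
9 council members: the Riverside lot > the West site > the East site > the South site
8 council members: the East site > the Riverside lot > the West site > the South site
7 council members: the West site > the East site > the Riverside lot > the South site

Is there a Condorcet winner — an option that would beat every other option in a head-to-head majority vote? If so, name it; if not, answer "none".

none

Checking pairwise contests:
the West site beats the East site 19–8.
the Riverside lot beats the West site 20–7.
the East site beats the Riverside lot 15–12.
the East site beats the South site 24–3.
Every option loses at least one head-to-head, so there is no Condorcet winner.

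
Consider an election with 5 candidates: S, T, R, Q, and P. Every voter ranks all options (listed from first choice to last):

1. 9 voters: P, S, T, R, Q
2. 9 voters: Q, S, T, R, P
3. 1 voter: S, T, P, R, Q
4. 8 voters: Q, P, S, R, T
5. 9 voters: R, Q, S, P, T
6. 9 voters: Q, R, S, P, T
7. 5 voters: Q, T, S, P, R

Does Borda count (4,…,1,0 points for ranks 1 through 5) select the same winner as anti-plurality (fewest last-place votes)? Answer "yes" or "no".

Borda — scores: S 120, T 54, R 90, Q 151, P 85. Winner: Q.
Anti-plurality — last-place votes: S 0, T 26, R 5, Q 10, P 9. Winner: S.
The two methods disagree.

no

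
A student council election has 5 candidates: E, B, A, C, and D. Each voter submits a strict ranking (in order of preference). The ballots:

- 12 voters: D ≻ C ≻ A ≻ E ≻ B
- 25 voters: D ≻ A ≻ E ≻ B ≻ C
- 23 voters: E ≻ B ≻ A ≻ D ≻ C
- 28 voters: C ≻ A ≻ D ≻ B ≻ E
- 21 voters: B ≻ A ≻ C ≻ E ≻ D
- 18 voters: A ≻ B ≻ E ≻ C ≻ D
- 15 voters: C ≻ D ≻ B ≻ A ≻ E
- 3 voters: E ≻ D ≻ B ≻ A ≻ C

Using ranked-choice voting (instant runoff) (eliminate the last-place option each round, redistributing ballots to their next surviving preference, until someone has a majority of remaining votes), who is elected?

Round 1: E 26, B 21, A 18, C 43, D 37. Eliminate A.
Round 2: E 26, B 39, C 43, D 37. Eliminate E.
Round 3: B 62, C 43, D 40. Eliminate D.
Round 4: B 90, C 55. B has a majority.

B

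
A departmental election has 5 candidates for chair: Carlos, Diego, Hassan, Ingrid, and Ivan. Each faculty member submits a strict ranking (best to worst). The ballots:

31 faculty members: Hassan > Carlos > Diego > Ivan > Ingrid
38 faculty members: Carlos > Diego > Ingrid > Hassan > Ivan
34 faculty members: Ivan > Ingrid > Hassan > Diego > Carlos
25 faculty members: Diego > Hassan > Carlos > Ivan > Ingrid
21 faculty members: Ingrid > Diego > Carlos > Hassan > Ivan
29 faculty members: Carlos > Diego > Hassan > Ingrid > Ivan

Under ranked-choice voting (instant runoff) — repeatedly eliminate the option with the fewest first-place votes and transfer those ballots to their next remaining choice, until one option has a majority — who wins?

Round 1: Carlos 67, Diego 25, Hassan 31, Ingrid 21, Ivan 34. Eliminate Ingrid.
Round 2: Carlos 67, Diego 46, Hassan 31, Ivan 34. Eliminate Hassan.
Round 3: Carlos 98, Diego 46, Ivan 34. Carlos has a majority.

Carlos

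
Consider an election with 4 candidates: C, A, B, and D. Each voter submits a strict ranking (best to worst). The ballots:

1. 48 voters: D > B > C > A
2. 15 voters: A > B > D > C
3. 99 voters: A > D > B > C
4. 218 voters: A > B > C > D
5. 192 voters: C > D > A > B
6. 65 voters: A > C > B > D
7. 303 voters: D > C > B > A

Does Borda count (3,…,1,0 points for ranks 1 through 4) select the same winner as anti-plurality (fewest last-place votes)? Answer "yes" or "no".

no

Borda — scores: C 1578, A 1383, B 1029, D 1650. Winner: D.
Anti-plurality — last-place votes: C 114, A 351, B 192, D 283. Winner: C.
The two methods disagree.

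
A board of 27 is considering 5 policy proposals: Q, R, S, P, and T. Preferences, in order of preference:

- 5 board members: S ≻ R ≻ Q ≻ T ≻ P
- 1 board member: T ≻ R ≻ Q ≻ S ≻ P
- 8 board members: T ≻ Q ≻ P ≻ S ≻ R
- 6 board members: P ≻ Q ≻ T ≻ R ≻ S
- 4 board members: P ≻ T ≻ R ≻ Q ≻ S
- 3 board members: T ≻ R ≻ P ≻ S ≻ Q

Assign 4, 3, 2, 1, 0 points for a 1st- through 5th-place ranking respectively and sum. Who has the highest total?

Q: 5·2 + 1·2 + 8·3 + 6·3 + 4·1 + 3·0 = 58
R: 5·3 + 1·3 + 8·0 + 6·1 + 4·2 + 3·3 = 41
S: 5·4 + 1·1 + 8·1 + 6·0 + 4·0 + 3·1 = 32
P: 5·0 + 1·0 + 8·2 + 6·4 + 4·4 + 3·2 = 62
T: 5·1 + 1·4 + 8·4 + 6·2 + 4·3 + 3·4 = 77
T has the highest Borda score (77).

T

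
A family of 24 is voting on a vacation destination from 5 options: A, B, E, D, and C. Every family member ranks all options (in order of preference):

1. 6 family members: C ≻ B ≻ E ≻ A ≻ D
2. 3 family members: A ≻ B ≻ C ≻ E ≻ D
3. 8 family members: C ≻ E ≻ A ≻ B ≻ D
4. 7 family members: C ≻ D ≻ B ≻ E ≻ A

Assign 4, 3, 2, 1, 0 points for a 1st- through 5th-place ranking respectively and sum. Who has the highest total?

C

A: 6·1 + 3·4 + 8·2 + 7·0 = 34
B: 6·3 + 3·3 + 8·1 + 7·2 = 49
E: 6·2 + 3·1 + 8·3 + 7·1 = 46
D: 6·0 + 3·0 + 8·0 + 7·3 = 21
C: 6·4 + 3·2 + 8·4 + 7·4 = 90
C has the highest Borda score (90).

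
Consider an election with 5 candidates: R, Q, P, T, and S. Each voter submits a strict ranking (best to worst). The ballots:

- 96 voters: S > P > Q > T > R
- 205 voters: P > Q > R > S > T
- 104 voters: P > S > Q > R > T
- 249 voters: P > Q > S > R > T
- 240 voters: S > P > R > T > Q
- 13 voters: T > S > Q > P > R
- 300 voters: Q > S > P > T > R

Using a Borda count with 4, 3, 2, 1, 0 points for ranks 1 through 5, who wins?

R: 96·0 + 205·2 + 104·1 + 249·1 + 240·2 + 13·0 + 300·0 = 1243
Q: 96·2 + 205·3 + 104·2 + 249·3 + 240·0 + 13·2 + 300·4 = 2988
P: 96·3 + 205·4 + 104·4 + 249·4 + 240·3 + 13·1 + 300·2 = 3853
T: 96·1 + 205·0 + 104·0 + 249·0 + 240·1 + 13·4 + 300·1 = 688
S: 96·4 + 205·1 + 104·3 + 249·2 + 240·4 + 13·3 + 300·3 = 3298
P has the highest Borda score (3853).

P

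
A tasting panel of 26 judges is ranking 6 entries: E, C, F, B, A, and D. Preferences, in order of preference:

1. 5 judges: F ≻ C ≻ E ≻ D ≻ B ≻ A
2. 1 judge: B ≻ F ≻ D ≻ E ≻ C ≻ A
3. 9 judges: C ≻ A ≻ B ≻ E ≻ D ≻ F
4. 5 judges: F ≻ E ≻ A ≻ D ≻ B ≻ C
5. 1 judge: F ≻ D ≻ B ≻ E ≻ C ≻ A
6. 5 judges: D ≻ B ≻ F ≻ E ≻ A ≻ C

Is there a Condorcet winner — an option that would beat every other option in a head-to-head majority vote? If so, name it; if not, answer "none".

none

Checking pairwise contests:
C beats E 14–12.
F beats C 17–9.
B beats F 15–11.
C beats B 14–12.
E beats A 17–9.
E beats D 19–7.
Every option loses at least one head-to-head, so there is no Condorcet winner.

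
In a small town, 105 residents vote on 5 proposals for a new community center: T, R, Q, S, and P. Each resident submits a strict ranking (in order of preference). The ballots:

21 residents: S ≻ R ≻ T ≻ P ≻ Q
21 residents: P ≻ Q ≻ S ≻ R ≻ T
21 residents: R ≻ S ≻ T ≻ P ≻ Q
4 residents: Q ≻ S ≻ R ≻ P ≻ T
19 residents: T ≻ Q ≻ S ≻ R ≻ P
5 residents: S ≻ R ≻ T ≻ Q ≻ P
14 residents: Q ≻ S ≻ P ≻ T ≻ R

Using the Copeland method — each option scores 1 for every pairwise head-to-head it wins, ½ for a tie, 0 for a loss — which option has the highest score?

T: beats Q and P; loses to R and S → score 2.
R: beats T and P; loses to Q and S → score 2.
Q: beats R and S; loses to T and P → score 2.
S: beats T, R, and P; loses to Q → score 3.
P: beats Q; loses to T, R, and S → score 1.
S has the best pairwise record.

S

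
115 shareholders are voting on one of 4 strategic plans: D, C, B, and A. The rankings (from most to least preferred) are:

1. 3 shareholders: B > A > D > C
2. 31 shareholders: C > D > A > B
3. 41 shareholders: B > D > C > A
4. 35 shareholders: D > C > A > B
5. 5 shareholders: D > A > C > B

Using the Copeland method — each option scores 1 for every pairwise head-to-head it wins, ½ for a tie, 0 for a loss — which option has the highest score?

D

D: beats C, B, and A → score 3.
C: beats B and A; loses to D → score 2.
B: loses to D, C, and A → score 0.
A: beats B; loses to D and C → score 1.
D has the best pairwise record.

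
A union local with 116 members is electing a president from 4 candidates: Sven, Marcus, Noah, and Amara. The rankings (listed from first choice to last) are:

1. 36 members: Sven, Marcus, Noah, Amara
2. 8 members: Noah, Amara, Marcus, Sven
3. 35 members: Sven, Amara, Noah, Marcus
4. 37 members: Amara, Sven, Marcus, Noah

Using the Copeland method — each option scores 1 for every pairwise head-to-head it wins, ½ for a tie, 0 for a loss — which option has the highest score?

Sven

Sven: beats Marcus, Noah, and Amara → score 3.
Marcus: beats Noah; loses to Sven and Amara → score 1.
Noah: loses to Sven, Marcus, and Amara → score 0.
Amara: beats Marcus and Noah; loses to Sven → score 2.
Sven has the best pairwise record.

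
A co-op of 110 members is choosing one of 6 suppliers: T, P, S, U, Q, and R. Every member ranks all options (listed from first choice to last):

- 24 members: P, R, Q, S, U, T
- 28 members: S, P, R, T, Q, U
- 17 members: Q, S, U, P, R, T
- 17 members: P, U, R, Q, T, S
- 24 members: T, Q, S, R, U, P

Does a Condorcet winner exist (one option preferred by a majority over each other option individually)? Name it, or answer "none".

Checking pairwise contests:
P beats T 86–24.
S beats P 69–41.
Q beats S 82–28.
P beats U 69–41.
P beats Q 69–41.
P beats R 86–24.
Every option loses at least one head-to-head, so there is no Condorcet winner.

none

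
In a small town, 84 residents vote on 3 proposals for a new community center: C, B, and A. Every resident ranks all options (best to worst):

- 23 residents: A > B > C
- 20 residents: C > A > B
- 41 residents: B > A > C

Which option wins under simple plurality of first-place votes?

B

First-place votes: C 20, B 41, A 23.
B has the most first-place votes.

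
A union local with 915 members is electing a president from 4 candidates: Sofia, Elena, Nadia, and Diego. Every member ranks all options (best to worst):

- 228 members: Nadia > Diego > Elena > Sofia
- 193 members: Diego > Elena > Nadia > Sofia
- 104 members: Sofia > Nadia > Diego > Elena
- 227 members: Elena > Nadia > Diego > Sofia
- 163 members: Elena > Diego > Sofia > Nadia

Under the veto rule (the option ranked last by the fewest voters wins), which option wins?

Diego

Last-place votes: Sofia 648, Elena 104, Nadia 163, Diego 0.
Diego is ranked last by the fewest voters, so Diego wins.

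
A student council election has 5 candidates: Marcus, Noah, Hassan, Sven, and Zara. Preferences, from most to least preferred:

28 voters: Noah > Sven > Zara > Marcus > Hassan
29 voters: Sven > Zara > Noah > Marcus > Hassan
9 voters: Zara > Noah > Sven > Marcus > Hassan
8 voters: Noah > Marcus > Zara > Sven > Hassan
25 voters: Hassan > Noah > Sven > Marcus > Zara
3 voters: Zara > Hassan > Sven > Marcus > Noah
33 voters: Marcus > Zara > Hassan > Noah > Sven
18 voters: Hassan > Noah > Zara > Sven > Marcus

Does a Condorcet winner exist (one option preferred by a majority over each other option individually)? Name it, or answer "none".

Checking pairwise contests:
Noah beats Marcus 117–36.
Hassan beats Noah 79–74.
Marcus beats Hassan 107–46.
Noah beats Sven 121–32.
Noah beats Zara 79–74.
Every option loses at least one head-to-head, so there is no Condorcet winner.

none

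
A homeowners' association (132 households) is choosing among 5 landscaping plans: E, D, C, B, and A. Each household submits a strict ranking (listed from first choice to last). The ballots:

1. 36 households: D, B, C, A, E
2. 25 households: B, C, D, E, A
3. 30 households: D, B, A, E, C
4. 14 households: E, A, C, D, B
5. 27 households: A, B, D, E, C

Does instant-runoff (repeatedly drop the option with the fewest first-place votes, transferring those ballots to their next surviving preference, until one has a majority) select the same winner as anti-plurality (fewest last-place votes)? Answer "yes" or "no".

Instant-runoff — R1 E 14, D 66, C 0, B 25, A 27 (C out); R2 E 14, D 66, B 25, A 27 (E out); R3 D 66, B 25, A 41 (B out); R4 D 91, A 41 (D winner). Winner: D.
Anti-plurality — last-place votes: E 36, D 0, C 57, B 14, A 25. Winner: D.
The two methods agree.

yes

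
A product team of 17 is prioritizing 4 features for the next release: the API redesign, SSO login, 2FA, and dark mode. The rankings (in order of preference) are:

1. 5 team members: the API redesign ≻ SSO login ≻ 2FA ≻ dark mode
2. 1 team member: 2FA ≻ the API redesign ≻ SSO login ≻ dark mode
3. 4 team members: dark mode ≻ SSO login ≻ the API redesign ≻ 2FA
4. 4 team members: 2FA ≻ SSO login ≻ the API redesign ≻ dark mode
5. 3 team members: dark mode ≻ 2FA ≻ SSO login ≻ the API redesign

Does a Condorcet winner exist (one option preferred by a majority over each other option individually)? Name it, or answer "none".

SSO login

SSO login vs the API redesign: 11–6 for SSO login.
SSO login vs 2FA: 9–8 for SSO login.
SSO login vs dark mode: 10–7 for SSO login.
SSO login beats every other option head-to-head.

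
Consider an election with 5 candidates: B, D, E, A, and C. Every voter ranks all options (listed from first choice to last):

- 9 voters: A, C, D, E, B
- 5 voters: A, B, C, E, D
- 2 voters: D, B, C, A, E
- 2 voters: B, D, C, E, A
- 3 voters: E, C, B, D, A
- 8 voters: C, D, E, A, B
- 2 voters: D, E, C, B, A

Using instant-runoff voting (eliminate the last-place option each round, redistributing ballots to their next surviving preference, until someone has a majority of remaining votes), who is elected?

C

Round 1: B 2, D 4, E 3, A 14, C 8. Eliminate B.
Round 2: D 6, E 3, A 14, C 8. Eliminate E.
Round 3: D 6, A 14, C 11. Eliminate D.
Round 4: A 14, C 17. C has a majority.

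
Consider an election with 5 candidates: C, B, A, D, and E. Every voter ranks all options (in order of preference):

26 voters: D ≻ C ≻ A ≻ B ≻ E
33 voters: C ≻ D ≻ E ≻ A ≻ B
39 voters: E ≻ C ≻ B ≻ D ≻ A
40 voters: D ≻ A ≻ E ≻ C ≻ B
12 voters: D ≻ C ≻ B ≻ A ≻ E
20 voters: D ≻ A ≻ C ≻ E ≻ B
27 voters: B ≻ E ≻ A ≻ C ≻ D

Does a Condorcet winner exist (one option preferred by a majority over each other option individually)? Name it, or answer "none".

Checking pairwise contests:
E beats C 106–91.
C beats B 170–27.
C beats A 110–87.
C beats D 99–98.
D beats E 131–66.
Every option loses at least one head-to-head, so there is no Condorcet winner.

none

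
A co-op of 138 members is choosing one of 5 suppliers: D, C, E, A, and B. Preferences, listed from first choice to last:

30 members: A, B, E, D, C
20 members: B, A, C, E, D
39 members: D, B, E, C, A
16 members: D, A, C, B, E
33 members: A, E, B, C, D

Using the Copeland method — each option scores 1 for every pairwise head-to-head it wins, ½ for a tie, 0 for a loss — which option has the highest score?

A

D: beats C; loses to E, A, and B → score 1.
C: loses to D, E, A, and B → score 0.
E: beats D and C; loses to A and B → score 2.
A: beats D, C, E, and B → score 4.
B: beats D, C, and E; loses to A → score 3.
A has the best pairwise record.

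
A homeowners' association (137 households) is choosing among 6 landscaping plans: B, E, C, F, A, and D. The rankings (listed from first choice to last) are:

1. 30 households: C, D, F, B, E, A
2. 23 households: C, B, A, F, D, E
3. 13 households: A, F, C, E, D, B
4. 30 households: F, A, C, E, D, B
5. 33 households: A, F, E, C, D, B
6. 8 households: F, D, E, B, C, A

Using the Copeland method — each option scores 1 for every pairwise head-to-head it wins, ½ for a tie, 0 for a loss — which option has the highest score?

A

B: loses to E, C, F, A, and D → score 0.
E: beats B and D; loses to C, F, and A → score 2.
C: beats B, E, and D; loses to F and A → score 3.
F: beats B, E, C, and D; loses to A → score 4.
A: beats B, E, C, F, and D → score 5.
D: beats B; loses to E, C, F, and A → score 1.
A has the best pairwise record.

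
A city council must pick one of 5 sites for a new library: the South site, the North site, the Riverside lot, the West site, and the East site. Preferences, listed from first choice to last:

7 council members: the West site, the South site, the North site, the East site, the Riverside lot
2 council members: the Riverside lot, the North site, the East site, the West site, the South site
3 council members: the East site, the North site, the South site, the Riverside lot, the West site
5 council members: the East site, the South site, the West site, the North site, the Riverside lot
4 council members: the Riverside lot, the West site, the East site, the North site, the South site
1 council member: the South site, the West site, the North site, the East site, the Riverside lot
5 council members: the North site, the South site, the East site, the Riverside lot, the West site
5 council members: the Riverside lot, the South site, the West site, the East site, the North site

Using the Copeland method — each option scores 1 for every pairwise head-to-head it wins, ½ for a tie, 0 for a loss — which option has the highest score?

the South site

the South site: beats the North site, the Riverside lot, the West site, and the East site → score 4.
the North site: beats the Riverside lot; loses to the South site, the West site, and the East site → score 1.
the Riverside lot: beats the West site; loses to the South site, the North site, and the East site → score 1.
the West site: beats the North site and the East site; loses to the South site and the Riverside lot → score 2.
the East site: beats the North site and the Riverside lot; loses to the South site and the West site → score 2.
the South site has the best pairwise record.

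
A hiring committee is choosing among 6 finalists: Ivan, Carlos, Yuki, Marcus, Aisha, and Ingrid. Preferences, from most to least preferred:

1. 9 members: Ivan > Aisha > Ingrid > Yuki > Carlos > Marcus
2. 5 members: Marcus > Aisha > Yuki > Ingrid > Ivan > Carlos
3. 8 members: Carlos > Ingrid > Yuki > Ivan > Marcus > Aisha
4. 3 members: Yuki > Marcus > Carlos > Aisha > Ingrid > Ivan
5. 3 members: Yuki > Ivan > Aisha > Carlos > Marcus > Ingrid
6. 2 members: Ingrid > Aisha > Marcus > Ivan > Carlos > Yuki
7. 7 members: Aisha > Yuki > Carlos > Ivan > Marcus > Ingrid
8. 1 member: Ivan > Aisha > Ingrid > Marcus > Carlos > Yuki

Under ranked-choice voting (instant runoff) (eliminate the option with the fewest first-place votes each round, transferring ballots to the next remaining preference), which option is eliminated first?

Ingrid

Round 1: Ivan 10, Carlos 8, Yuki 6, Marcus 5, Aisha 7, Ingrid 2. Eliminate Ingrid.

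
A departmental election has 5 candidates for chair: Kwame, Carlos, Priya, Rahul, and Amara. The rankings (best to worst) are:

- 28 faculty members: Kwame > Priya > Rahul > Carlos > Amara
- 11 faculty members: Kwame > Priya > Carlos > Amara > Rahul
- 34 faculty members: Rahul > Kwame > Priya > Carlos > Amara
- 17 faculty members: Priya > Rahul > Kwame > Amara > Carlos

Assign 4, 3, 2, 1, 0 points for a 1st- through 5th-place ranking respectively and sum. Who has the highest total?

Kwame

Kwame: 28·4 + 11·4 + 34·3 + 17·2 = 292
Carlos: 28·1 + 11·2 + 34·1 + 17·0 = 84
Priya: 28·3 + 11·3 + 34·2 + 17·4 = 253
Rahul: 28·2 + 11·0 + 34·4 + 17·3 = 243
Amara: 28·0 + 11·1 + 34·0 + 17·1 = 28
Kwame has the highest Borda score (292).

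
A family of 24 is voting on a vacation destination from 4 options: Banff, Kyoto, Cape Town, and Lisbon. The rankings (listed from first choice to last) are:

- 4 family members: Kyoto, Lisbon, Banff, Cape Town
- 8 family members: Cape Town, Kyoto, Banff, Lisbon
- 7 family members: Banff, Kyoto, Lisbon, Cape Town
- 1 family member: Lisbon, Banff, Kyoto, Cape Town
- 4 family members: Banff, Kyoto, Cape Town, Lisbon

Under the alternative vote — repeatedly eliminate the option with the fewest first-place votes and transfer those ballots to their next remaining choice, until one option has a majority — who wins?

Round 1: Banff 11, Kyoto 4, Cape Town 8, Lisbon 1. Eliminate Lisbon.
Round 2: Banff 12, Kyoto 4, Cape Town 8. Eliminate Kyoto.
Round 3: Banff 16, Cape Town 8. Banff has a majority.

Banff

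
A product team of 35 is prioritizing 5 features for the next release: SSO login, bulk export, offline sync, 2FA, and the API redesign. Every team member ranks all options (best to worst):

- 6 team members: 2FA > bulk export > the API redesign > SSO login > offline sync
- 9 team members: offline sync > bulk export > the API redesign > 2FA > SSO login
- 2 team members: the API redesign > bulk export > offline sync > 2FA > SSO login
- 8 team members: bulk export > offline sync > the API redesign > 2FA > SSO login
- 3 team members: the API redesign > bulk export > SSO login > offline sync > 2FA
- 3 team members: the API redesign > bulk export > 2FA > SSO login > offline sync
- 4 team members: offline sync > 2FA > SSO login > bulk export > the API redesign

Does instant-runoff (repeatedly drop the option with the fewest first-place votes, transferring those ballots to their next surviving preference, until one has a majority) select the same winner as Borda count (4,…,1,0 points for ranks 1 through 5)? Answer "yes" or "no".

yes

Instant-runoff — R1 SSO login 0, bulk export 8, offline sync 13, 2FA 6, the API redesign 8 (SSO login out); R2 bulk export 8, offline sync 13, 2FA 6, the API redesign 8 (2FA out); R3 bulk export 14, offline sync 13, the API redesign 8 (the API redesign out); R4 bulk export 22, offline sync 13 (bulk export winner). Winner: bulk export.
Borda — scores: SSO login 23, bulk export 105, offline sync 83, 2FA 61, the API redesign 78. Winner: bulk export.
The two methods agree.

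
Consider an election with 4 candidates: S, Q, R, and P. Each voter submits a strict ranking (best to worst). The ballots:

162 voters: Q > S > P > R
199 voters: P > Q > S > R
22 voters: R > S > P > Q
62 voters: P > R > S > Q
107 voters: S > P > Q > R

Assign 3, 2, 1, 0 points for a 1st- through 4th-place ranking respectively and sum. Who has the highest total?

P

S: 162·2 + 199·1 + 22·2 + 62·1 + 107·3 = 950
Q: 162·3 + 199·2 + 22·0 + 62·0 + 107·1 = 991
R: 162·0 + 199·0 + 22·3 + 62·2 + 107·0 = 190
P: 162·1 + 199·3 + 22·1 + 62·3 + 107·2 = 1181
P has the highest Borda score (1181).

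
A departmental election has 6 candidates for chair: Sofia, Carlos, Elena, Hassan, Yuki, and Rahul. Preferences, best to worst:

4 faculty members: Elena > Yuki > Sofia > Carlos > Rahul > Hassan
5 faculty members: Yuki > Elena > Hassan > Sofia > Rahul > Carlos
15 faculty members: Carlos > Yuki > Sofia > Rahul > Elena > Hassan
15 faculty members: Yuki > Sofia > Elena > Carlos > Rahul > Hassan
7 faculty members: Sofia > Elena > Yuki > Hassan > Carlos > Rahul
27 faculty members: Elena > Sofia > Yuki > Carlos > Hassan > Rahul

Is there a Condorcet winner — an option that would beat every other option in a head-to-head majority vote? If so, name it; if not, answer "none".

none

Checking pairwise contests:
Yuki beats Sofia 39–34.
Sofia beats Carlos 58–15.
Sofia beats Elena 37–36.
Sofia beats Hassan 68–5.
Elena beats Yuki 38–35.
Sofia beats Rahul 73–0.
Every option loses at least one head-to-head, so there is no Condorcet winner.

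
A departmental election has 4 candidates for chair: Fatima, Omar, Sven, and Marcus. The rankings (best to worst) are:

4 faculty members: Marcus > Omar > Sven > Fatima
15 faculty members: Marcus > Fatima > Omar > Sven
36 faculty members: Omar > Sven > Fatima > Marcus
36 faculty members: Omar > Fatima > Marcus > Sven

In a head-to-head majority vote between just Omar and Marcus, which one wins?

Omar

Voters preferring Omar to Marcus: 72; preferring Marcus to Omar: 19.
Omar wins the head-to-head.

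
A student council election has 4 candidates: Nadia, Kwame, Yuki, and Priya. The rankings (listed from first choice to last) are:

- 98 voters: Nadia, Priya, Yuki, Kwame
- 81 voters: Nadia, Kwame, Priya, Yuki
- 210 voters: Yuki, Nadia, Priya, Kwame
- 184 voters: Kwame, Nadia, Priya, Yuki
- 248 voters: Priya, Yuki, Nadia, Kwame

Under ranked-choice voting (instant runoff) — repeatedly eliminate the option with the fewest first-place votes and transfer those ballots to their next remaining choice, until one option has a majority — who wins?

Priya

Round 1: Nadia 179, Kwame 184, Yuki 210, Priya 248. Eliminate Nadia.
Round 2: Kwame 265, Yuki 210, Priya 346. Eliminate Yuki.
Round 3: Kwame 265, Priya 556. Priya has a majority.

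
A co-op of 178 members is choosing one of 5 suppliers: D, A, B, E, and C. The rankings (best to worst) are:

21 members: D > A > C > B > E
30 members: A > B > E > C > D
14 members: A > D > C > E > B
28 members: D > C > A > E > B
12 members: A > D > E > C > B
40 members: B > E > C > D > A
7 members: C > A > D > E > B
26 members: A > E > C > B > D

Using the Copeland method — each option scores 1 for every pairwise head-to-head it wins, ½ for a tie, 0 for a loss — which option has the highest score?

D: ties A; loses to B, E, and C → score 0.5.
A: beats B, E, and C; ties D → score 3.5.
B: beats D and E; loses to A and C → score 2.
E: beats D and C; loses to A and B → score 2.
C: beats D and B; loses to A and E → score 2.
A has the best pairwise record.

A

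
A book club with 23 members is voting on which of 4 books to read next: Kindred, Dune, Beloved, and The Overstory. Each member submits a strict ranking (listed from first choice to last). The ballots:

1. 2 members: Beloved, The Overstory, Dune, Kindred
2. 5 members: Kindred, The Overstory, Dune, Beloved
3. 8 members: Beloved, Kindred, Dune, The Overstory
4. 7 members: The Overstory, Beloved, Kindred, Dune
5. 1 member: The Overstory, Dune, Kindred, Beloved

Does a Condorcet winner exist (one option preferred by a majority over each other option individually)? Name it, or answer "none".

Checking pairwise contests:
Beloved beats Kindred 17–6.
Kindred beats Dune 20–3.
The Overstory beats Beloved 13–10.
Kindred beats The Overstory 13–10.
Every option loses at least one head-to-head, so there is no Condorcet winner.

none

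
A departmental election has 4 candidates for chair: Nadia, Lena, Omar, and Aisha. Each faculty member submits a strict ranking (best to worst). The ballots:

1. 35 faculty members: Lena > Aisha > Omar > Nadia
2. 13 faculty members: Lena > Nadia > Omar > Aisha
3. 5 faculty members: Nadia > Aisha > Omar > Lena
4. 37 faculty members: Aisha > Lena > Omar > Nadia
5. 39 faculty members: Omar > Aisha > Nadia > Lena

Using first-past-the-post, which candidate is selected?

Lena

First-place votes: Nadia 5, Lena 48, Omar 39, Aisha 37.
Lena has the most first-place votes.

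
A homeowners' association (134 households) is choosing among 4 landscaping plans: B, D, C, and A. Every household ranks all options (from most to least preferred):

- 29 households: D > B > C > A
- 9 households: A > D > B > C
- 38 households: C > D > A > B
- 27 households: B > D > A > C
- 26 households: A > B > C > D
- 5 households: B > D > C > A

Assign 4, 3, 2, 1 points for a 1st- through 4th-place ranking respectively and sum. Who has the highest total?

B: 29·3 + 9·2 + 38·1 + 27·4 + 26·3 + 5·4 = 349
D: 29·4 + 9·3 + 38·3 + 27·3 + 26·1 + 5·3 = 379
C: 29·2 + 9·1 + 38·4 + 27·1 + 26·2 + 5·2 = 308
A: 29·1 + 9·4 + 38·2 + 27·2 + 26·4 + 5·1 = 304
D has the highest Borda score (379).

D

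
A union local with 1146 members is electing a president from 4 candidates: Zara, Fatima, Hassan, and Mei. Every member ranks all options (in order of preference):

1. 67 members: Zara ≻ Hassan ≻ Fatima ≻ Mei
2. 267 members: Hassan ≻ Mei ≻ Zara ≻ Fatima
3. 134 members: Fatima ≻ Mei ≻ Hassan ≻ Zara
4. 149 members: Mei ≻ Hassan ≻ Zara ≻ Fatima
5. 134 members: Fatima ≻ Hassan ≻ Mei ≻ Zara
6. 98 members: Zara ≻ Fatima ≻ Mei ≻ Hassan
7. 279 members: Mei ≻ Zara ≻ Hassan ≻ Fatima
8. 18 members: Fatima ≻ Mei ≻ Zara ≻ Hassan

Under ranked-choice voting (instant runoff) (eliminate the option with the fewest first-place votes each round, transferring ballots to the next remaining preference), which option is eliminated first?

Round 1: Zara 165, Fatima 286, Hassan 267, Mei 428. Eliminate Zara.

Zara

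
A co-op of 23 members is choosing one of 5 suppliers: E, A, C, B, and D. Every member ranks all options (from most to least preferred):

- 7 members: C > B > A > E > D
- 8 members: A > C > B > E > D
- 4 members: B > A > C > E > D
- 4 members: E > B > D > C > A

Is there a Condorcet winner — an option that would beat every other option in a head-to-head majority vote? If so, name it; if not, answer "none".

Checking pairwise contests:
A beats E 19–4.
B beats A 15–8.
A beats C 12–11.
C beats B 15–8.
E beats D 23–0.
Every option loses at least one head-to-head, so there is no Condorcet winner.

none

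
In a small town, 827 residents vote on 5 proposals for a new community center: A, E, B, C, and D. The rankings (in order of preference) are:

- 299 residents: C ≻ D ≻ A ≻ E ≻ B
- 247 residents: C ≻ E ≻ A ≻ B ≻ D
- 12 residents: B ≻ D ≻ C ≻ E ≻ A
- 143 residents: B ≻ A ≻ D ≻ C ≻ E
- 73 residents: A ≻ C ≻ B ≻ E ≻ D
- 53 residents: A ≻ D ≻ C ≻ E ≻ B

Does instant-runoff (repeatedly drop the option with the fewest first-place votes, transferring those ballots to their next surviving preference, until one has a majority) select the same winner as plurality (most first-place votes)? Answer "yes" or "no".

Instant-runoff — R1 A 126, E 0, B 155, C 546, D 0 (C winner). Winner: C.
Plurality — first-place votes: A 126, E 0, B 155, C 546, D 0. Winner: C.
The two methods agree.

yes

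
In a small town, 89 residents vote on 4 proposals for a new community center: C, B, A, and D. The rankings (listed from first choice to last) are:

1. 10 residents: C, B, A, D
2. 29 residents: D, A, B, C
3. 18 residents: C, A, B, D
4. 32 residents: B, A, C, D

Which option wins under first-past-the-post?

B

First-place votes: C 28, B 32, A 0, D 29.
B has the most first-place votes.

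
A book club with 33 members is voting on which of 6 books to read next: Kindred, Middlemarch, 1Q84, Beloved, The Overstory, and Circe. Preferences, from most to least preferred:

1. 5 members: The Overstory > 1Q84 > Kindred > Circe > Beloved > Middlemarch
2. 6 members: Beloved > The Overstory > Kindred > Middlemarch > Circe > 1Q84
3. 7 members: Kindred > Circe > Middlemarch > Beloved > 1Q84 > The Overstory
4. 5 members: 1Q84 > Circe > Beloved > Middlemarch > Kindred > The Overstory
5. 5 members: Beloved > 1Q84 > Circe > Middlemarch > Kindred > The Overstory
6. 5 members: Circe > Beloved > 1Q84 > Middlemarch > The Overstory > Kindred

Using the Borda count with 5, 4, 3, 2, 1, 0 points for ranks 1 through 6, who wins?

Kindred: 5·3 + 6·3 + 7·5 + 5·1 + 5·1 + 5·0 = 78
Middlemarch: 5·0 + 6·2 + 7·3 + 5·2 + 5·2 + 5·2 = 63
1Q84: 5·4 + 6·0 + 7·1 + 5·5 + 5·4 + 5·3 = 87
Beloved: 5·1 + 6·5 + 7·2 + 5·3 + 5·5 + 5·4 = 109
The Overstory: 5·5 + 6·4 + 7·0 + 5·0 + 5·0 + 5·1 = 54
Circe: 5·2 + 6·1 + 7·4 + 5·4 + 5·3 + 5·5 = 104
Beloved has the highest Borda score (109).

Beloved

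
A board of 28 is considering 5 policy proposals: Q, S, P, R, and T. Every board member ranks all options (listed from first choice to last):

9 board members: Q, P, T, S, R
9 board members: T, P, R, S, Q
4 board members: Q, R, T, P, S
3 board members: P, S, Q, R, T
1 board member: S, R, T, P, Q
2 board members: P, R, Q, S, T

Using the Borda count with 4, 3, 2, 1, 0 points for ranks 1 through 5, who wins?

P

Q: 9·4 + 9·0 + 4·4 + 3·2 + 1·0 + 2·2 = 62
S: 9·1 + 9·1 + 4·0 + 3·3 + 1·4 + 2·1 = 33
P: 9·3 + 9·3 + 4·1 + 3·4 + 1·1 + 2·4 = 79
R: 9·0 + 9·2 + 4·3 + 3·1 + 1·3 + 2·3 = 42
T: 9·2 + 9·4 + 4·2 + 3·0 + 1·2 + 2·0 = 64
P has the highest Borda score (79).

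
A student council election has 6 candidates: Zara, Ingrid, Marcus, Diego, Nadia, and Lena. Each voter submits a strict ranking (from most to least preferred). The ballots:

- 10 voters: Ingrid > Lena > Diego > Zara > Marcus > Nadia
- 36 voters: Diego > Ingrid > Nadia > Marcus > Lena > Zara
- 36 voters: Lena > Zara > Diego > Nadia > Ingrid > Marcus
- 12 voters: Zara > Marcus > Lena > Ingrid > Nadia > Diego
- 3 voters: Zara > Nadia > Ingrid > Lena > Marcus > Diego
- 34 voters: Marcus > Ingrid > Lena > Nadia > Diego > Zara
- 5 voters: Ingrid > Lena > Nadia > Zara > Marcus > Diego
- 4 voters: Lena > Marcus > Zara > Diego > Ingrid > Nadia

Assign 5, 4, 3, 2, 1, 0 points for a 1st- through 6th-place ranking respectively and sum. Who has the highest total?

Zara: 10·2 + 36·0 + 36·4 + 12·5 + 3·5 + 34·0 + 5·2 + 4·3 = 261
Ingrid: 10·5 + 36·4 + 36·1 + 12·2 + 3·3 + 34·4 + 5·5 + 4·1 = 428
Marcus: 10·1 + 36·2 + 36·0 + 12·4 + 3·1 + 34·5 + 5·1 + 4·4 = 324
Diego: 10·3 + 36·5 + 36·3 + 12·0 + 3·0 + 34·1 + 5·0 + 4·2 = 360
Nadia: 10·0 + 36·3 + 36·2 + 12·1 + 3·4 + 34·2 + 5·3 + 4·0 = 287
Lena: 10·4 + 36·1 + 36·5 + 12·3 + 3·2 + 34·3 + 5·4 + 4·5 = 440
Lena has the highest Borda score (440).

Lena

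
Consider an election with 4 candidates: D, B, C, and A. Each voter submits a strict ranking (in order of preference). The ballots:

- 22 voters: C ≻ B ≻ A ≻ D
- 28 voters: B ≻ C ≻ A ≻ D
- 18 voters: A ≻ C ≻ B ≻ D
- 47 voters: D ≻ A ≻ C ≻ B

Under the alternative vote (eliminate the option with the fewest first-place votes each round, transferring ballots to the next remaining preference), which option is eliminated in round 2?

Round 1: D 47, B 28, C 22, A 18. Eliminate A.
Round 2: D 47, B 28, C 40. Eliminate B.

B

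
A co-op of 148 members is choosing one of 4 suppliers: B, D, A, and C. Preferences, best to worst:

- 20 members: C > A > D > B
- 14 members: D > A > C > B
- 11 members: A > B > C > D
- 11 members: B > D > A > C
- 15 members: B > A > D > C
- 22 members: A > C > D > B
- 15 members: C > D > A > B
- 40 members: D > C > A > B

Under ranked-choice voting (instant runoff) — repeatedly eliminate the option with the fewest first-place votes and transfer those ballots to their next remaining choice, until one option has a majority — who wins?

Round 1: B 26, D 54, A 33, C 35. Eliminate B.
Round 2: D 65, A 48, C 35. Eliminate C.
Round 3: D 80, A 68. D has a majority.

D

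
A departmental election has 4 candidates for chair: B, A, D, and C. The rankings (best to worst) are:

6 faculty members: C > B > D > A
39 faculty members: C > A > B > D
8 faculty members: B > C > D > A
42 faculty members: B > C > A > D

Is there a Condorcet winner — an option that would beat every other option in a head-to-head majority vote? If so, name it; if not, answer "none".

B vs A: 56–39 for B.
B vs D: 95–0 for B.
B vs C: 50–45 for B.
B beats every other option head-to-head.

B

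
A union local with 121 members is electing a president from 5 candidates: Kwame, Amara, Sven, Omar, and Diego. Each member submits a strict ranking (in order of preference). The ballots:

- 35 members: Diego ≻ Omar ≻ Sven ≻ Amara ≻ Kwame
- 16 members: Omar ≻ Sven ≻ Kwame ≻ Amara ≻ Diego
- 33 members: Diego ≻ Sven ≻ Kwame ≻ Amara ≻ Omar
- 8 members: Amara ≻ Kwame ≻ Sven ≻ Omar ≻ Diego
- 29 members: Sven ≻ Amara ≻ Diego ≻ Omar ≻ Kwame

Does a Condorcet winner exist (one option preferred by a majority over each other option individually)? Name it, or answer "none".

Diego vs Kwame: 97–24 for Diego.
Diego vs Amara: 68–53 for Diego.
Diego vs Sven: 68–53 for Diego.
Diego vs Omar: 97–24 for Diego.
Diego beats every other option head-to-head.

Diego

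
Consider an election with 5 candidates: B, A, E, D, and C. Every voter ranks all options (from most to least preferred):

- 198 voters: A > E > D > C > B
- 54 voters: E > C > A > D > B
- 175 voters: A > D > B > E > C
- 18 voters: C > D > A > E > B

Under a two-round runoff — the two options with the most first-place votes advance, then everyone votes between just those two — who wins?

Round 1 first-place votes: B 0, A 373, E 54, D 0, C 18.
A and E advance.
Runoff: A is preferred to E by 391 voters; E by 54.
A wins the runoff.

A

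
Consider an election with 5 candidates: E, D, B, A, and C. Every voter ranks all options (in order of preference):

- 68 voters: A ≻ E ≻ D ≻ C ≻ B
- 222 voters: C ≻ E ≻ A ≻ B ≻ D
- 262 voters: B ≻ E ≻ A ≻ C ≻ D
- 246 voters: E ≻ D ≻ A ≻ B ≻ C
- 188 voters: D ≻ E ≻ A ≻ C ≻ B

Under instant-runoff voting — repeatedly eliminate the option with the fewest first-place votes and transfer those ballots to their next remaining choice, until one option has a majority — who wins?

Round 1: E 246, D 188, B 262, A 68, C 222. Eliminate A.
Round 2: E 314, D 188, B 262, C 222. Eliminate D.
Round 3: E 502, B 262, C 222. E has a majority.

E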